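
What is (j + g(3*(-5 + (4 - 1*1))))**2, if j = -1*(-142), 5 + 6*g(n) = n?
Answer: 707281/36 ≈ 19647.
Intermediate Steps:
g(n) = -5/6 + n/6
j = 142
(j + g(3*(-5 + (4 - 1*1))))**2 = (142 + (-5/6 + (3*(-5 + (4 - 1*1)))/6))**2 = (142 + (-5/6 + (3*(-5 + (4 - 1)))/6))**2 = (142 + (-5/6 + (3*(-5 + 3))/6))**2 = (142 + (-5/6 + (3*(-2))/6))**2 = (142 + (-5/6 + (1/6)*(-6)))**2 = (142 + (-5/6 - 1))**2 = (142 - 11/6)**2 = (841/6)**2 = 707281/36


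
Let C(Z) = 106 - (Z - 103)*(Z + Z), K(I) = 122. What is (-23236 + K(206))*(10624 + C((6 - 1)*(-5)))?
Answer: -100083620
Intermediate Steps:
C(Z) = 106 - 2*Z*(-103 + Z) (C(Z) = 106 - (-103 + Z)*2*Z = 106 - 2*Z*(-103 + Z))
(-23236 + K(206))*(10624 + C((6 - 1)*(-5))) = (-23236 + 122)*(10624 + (106 - 2*25*(6 - 1)² + 206*((6 - 1)*(-5)))) = -23114*(10624 + (106 - 2*(5*(-5))² + 206*(5*(-5)))) = -23114*(10624 + (106 - 2*(-25)² + 206*(-25))) = -23114*(10624 + (106 - 2*625 - 5150)) = -23114*(10624 + (106 - 1250 - 5150)) = -23114*(10624 - 6294) = -23114*4330 = -100083620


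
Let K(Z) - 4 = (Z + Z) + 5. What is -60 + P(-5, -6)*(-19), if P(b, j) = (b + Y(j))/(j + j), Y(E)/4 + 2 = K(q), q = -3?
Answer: -739/12 ≈ -61.583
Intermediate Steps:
K(Z) = 9 + 2*Z (K(Z) = 4 + ((Z + Z) + 5) = 4 + (2*Z + 5) = 4 + (5 + 2*Z) = 9 + 2*Z)
Y(E) = 4 (Y(E) = -8 + 4*(9 + 2*(-3)) = -8 + 4*(9 - 6) = -8 + 4*3 = -8 + 12 = 4)
P(b, j) = (4 + b)/(2*j) (P(b, j) = (b + 4)/(j + j) = (4 + b)/((2*j)) = (4 + b)*(1/(2*j)) = (4 + b)/(2*j))
-60 + P(-5, -6)*(-19) = -60 + ((½)*(4 - 5)/(-6))*(-19) = -60 + ((½)*(-⅙)*(-1))*(-19) = -60 + (1/12)*(-19) = -60 - 19/12 = -739/12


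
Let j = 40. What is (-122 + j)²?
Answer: 6724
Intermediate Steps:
(-122 + j)² = (-122 + 40)² = (-82)² = 6724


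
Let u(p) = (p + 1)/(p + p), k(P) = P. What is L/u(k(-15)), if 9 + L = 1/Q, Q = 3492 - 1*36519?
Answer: -1486220/77063 ≈ -19.286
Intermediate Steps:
Q = -33027 (Q = 3492 - 36519 = -33027)
L = -297244/33027 (L = -9 + 1/(-33027) = -9 - 1/33027 = -297244/33027 ≈ -9.0000)
u(p) = (1 + p)/(2*p) (u(p) = (1 + p)/((2*p)) = (1 + p)*(1/(2*p)) = (1 + p)/(2*p))
L/u(k(-15)) = -297244*(-30/(1 - 15))/33027 = -297244/(33027*((½)*(-1/15)*(-14))) = -297244/(33027*7/15) = -297244/33027*15/7 = -1486220/77063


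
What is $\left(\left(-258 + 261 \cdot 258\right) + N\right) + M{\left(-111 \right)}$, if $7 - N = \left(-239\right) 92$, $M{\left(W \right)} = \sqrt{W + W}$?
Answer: $89075 + i \sqrt{222} \approx 89075.0 + 14.9 i$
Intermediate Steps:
$M{\left(W \right)} = \sqrt{2} \sqrt{W}$ ($M{\left(W \right)} = \sqrt{2 W} = \sqrt{2} \sqrt{W}$)
$N = 21995$ ($N = 7 - \left(-239\right) 92 = 7 - -21988 = 7 + 21988 = 21995$)
$\left(\left(-258 + 261 \cdot 258\right) + N\right) + M{\left(-111 \right)} = \left(\left(-258 + 261 \cdot 258\right) + 21995\right) + \sqrt{2} \sqrt{-111} = \left(\left(-258 + 67338\right) + 21995\right) + \sqrt{2} i \sqrt{111} = \left(67080 + 21995\right) + i \sqrt{222} = 89075 + i \sqrt{222}$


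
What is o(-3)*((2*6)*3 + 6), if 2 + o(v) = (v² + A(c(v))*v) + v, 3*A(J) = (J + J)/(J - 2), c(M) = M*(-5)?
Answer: 924/13 ≈ 71.077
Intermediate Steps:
c(M) = -5*M
A(J) = 2*J/(3*(-2 + J)) (A(J) = ((J + J)/(J - 2))/3 = ((2*J)/(-2 + J))/3 = (2*J/(-2 + J))/3 = 2*J/(3*(-2 + J)))
o(v) = -2 + v + v² - 10*v²/(3*(-2 - 5*v)) (o(v) = -2 + ((v² + (2*(-5*v)/(3*(-2 - 5*v)))*v) + v) = -2 + ((v² + (-10*v/(3*(-2 - 5*v)))*v) + v) = -2 + ((v² - 10*v²/(3*(-2 - 5*v))) + v) = -2 + (v + v² - 10*v²/(3*(-2 - 5*v))) = -2 + v + v² - 10*v²/(3*(-2 - 5*v)))
o(-3)*((2*6)*3 + 6) = ((-12 - 24*(-3) + 15*(-3)³ + 31*(-3)²)/(3*(2 + 5*(-3))))*((2*6)*3 + 6) = ((-12 + 72 + 15*(-27) + 31*9)/(3*(2 - 15)))*(12*3 + 6) = ((⅓)*(-12 + 72 - 405 + 279)/(-13))*(36 + 6) = ((⅓)*(-1/13)*(-66))*42 = (22/13)*42 = 924/13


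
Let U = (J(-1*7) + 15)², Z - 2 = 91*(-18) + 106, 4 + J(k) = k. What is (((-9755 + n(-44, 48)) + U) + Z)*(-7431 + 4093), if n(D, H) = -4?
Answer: 37629274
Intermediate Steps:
J(k) = -4 + k
Z = -1530 (Z = 2 + (91*(-18) + 106) = 2 + (-1638 + 106) = 2 - 1532 = -1530)
U = 16 (U = ((-4 - 1*7) + 15)² = ((-4 - 7) + 15)² = (-11 + 15)² = 4² = 16)
(((-9755 + n(-44, 48)) + U) + Z)*(-7431 + 4093) = (((-9755 - 4) + 16) - 1530)*(-7431 + 4093) = ((-9759 + 16) - 1530)*(-3338) = (-9743 - 1530)*(-3338) = -11273*(-3338) = 37629274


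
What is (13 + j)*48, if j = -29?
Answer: -768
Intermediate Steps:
(13 + j)*48 = (13 - 29)*48 = -16*48 = -768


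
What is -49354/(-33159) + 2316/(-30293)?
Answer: 1418284478/1004485587 ≈ 1.4120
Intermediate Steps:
-49354/(-33159) + 2316/(-30293) = -49354*(-1/33159) + 2316*(-1/30293) = 49354/33159 - 2316/30293 = 1418284478/1004485587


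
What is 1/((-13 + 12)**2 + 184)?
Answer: 1/185 ≈ 0.0054054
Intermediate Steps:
1/((-13 + 12)**2 + 184) = 1/((-1)**2 + 184) = 1/(1 + 184) = 1/185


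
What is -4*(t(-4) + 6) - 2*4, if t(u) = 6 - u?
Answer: -72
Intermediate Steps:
-4*(t(-4) + 6) - 2*4 = -4*((6 - 1*(-4)) + 6) - 2*4 = -4*((6 + 4) + 6) - 8 = -4*(10 + 6) - 8 = -4*16 - 8 = -64 - 8 = -72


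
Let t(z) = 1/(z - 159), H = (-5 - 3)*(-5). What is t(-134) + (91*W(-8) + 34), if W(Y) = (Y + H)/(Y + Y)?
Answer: -43365/293 ≈ -148.00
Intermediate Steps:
H = 40 (H = -8*(-5) = 40)
W(Y) = (40 + Y)/(2*Y) (W(Y) = (Y + 40)/(Y + Y) = (40 + Y)/((2*Y)) = (40 + Y)*(1/(2*Y)) = (40 + Y)/(2*Y))
t(z) = 1/(-159 + z)
t(-134) + (91*W(-8) + 34) = 1/(-159 - 134) + (91*((½)*(40 - 8)/(-8)) + 34) = 1/(-293) + (91*((½)*(-⅛)*32) + 34) = -1/293 + (91*(-2) + 34) = -1/293 + (-182 + 34) = -1/293 - 148 = -43365/293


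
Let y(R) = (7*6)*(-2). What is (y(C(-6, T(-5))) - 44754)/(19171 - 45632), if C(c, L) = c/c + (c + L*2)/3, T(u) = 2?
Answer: 954/563 ≈ 1.6945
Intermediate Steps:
C(c, L) = 1 + c/3 + 2*L/3 (C(c, L) = 1 + (c + 2*L)*(⅓) = 1 + (c/3 + 2*L/3) = 1 + c/3 + 2*L/3)
y(R) = -84 (y(R) = 42*(-2) = -84)
(y(C(-6, T(-5))) - 44754)/(19171 - 45632) = (-84 - 44754)/(19171 - 45632) = -44838/(-26461) = -44838*(-1/26461) = 954/563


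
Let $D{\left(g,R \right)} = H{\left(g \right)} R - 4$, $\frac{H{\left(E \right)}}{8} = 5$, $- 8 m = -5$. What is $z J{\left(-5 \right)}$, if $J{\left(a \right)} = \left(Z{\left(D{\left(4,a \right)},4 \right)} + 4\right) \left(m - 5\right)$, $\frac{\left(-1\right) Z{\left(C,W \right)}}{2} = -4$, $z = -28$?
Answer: $1470$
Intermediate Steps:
$m = \frac{5}{8}$ ($m = \left(- \frac{1}{8}\right) \left(-5\right) = \frac{5}{8} \approx 0.625$)
$H{\left(E \right)} = 40$ ($H{\left(E \right)} = 8 \cdot 5 = 40$)
$D{\left(g,R \right)} = -4 + 40 R$ ($D{\left(g,R \right)} = 40 R - 4 = -4 + 40 R$)
$Z{\left(C,W \right)} = 8$ ($Z{\left(C,W \right)} = \left(-2\right) \left(-4\right) = 8$)
$J{\left(a \right)} = - \frac{105}{2}$ ($J{\left(a \right)} = \left(8 + 4\right) \left(\frac{5}{8} - 5\right) = 12 \left(- \frac{35}{8}\right) = - \frac{105}{2}$)
$z J{\left(-5 \right)} = \left(-28\right) \left(- \frac{105}{2}\right) = 1470$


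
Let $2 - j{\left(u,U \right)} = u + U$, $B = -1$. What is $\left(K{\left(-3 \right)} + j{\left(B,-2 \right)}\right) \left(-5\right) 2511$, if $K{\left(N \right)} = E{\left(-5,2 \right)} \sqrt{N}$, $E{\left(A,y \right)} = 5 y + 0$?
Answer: $-62775 - 125550 i \sqrt{3} \approx -62775.0 - 2.1746 \cdot 10^{5} i$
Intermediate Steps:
$E{\left(A,y \right)} = 5 y$
$K{\left(N \right)} = 10 \sqrt{N}$ ($K{\left(N \right)} = 5 \cdot 2 \sqrt{N} = 10 \sqrt{N}$)
$j{\left(u,U \right)} = 2 - U - u$ ($j{\left(u,U \right)} = 2 - \left(u + U\right) = 2 - \left(U + u\right) = 2 - U - u$)
$\left(K{\left(-3 \right)} + j{\left(B,-2 \right)}\right) \left(-5\right) 2511 = \left(10 \sqrt{-3} - -5\right) \left(-5\right) 2511 = \left(10 i \sqrt{3} + \left(2 + 2 + 1\right)\right) \left(-5\right) 2511 = \left(10 i \sqrt{3} + 5\right) \left(-5\right) 2511 = \left(5 + 10 i \sqrt{3}\right) \left(-5\right) 2511 = \left(-25 - 50 i \sqrt{3}\right) 2511 = -62775 - 125550 i \sqrt{3}$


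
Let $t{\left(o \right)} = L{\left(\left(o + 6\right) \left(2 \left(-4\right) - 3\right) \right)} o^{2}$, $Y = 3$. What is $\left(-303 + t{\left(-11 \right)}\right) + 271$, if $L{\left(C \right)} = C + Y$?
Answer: $6986$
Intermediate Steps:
$L{\left(C \right)} = 3 + C$ ($L{\left(C \right)} = C + 3 = 3 + C$)
$t{\left(o \right)} = o^{2} \left(-63 - 11 o\right)$ ($t{\left(o \right)} = \left(3 + \left(o + 6\right) \left(2 \left(-4\right) - 3\right)\right) o^{2} = \left(3 + \left(6 + o\right) \left(-8 - 3\right)\right) o^{2} = \left(3 + \left(6 + o\right) \left(-11\right)\right) o^{2} = \left(3 - \left(66 + 11 o\right)\right) o^{2} = \left(-63 - 11 o\right) o^{2} = o^{2} \left(-63 - 11 o\right)$)
$\left(-303 + t{\left(-11 \right)}\right) + 271 = \left(-303 + \left(-11\right)^{2} \left(-63 - -121\right)\right) + 271 = \left(-303 + 121 \left(-63 + 121\right)\right) + 271 = \left(-303 + 121 \cdot 58\right) + 271 = \left(-303 + 7018\right) + 271 = 6715 + 271 = 6986$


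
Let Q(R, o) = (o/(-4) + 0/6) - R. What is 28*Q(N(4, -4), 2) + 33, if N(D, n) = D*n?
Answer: 467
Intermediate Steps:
Q(R, o) = -R - o/4 (Q(R, o) = (o*(-¼) + 0*(⅙)) - R = (-o/4 + 0) - R = -o/4 - R = -R - o/4)
28*Q(N(4, -4), 2) + 33 = 28*(-4*(-4) - ¼*2) + 33 = 28*(-1*(-16) - ½) + 33 = 28*(16 - ½) + 33 = 28*(31/2) + 33 = 434 + 33 = 467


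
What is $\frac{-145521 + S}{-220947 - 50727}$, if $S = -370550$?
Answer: $\frac{516071}{271674} \approx 1.8996$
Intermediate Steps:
$\frac{-145521 + S}{-220947 - 50727} = \frac{-145521 - 370550}{-220947 - 50727} = - \frac{516071}{-271674} = \left(-516071\right) \left(- \frac{1}{271674}\right) = \frac{516071}{271674}$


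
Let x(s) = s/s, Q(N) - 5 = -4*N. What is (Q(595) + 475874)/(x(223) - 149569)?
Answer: -8307/2624 ≈ -3.1658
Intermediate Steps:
Q(N) = 5 - 4*N
x(s) = 1
(Q(595) + 475874)/(x(223) - 149569) = ((5 - 4*595) + 475874)/(1 - 149569) = ((5 - 2380) + 475874)/(-149568) = (-2375 + 475874)*(-1/149568) = 473499*(-1/149568) = -8307/2624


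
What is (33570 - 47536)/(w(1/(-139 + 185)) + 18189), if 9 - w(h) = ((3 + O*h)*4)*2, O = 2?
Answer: -160609/208997 ≈ -0.76848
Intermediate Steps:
w(h) = -15 - 16*h (w(h) = 9 - (3 + 2*h)*4*2 = 9 - (12 + 8*h)*2 = 9 - (24 + 16*h) = 9 + (-24 - 16*h) = -15 - 16*h)
(33570 - 47536)/(w(1/(-139 + 185)) + 18189) = (33570 - 47536)/((-15 - 16/(-139 + 185)) + 18189) = -13966/((-15 - 16/46) + 18189) = -13966/((-15 - 16*1/46) + 18189) = -13966/((-15 - 8/23) + 18189) = -13966/(-353/23 + 18189) = -13966/417994/23 = -13966*23/417994 = -160609/208997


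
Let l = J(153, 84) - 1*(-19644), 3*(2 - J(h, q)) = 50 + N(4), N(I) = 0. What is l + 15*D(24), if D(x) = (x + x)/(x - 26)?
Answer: 57808/3 ≈ 19269.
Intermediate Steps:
D(x) = 2*x/(-26 + x) (D(x) = (2*x)/(-26 + x) = 2*x/(-26 + x))
J(h, q) = -44/3 (J(h, q) = 2 - (50 + 0)/3 = 2 - ⅓*50 = 2 - 50/3 = -44/3)
l = 58888/3 (l = -44/3 - 1*(-19644) = -44/3 + 19644 = 58888/3 ≈ 19629.)
l + 15*D(24) = 58888/3 + 15*(2*24/(-26 + 24)) = 58888/3 + 15*(2*24/(-2)) = 58888/3 + 15*(2*24*(-½)) = 58888/3 + 15*(-24) = 58888/3 - 360 = 57808/3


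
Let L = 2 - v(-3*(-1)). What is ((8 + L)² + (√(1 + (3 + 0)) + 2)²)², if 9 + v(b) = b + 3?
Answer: 34225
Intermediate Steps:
v(b) = -6 + b (v(b) = -9 + (b + 3) = -9 + (3 + b) = -6 + b)
L = 5 (L = 2 - (-6 - 3*(-1)) = 2 - (-6 + 3) = 2 - 1*(-3) = 2 + 3 = 5)
((8 + L)² + (√(1 + (3 + 0)) + 2)²)² = ((8 + 5)² + (√(1 + (3 + 0)) + 2)²)² = (13² + (√(1 + 3) + 2)²)² = (169 + (√4 + 2)²)² = (169 + (2 + 2)²)² = (169 + 4²)² = (169 + 16)² = 185² = 34225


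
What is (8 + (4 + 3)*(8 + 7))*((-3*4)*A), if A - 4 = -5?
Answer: 1356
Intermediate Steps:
A = -1 (A = 4 - 5 = -1)
(8 + (4 + 3)*(8 + 7))*((-3*4)*A) = (8 + (4 + 3)*(8 + 7))*(-3*4*(-1)) = (8 + 7*15)*(-12*(-1)) = (8 + 105)*12 = 113*12 = 1356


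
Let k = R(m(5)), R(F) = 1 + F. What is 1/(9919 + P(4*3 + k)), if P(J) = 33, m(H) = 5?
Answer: 1/9952 ≈ 0.00010048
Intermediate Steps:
k = 6 (k = 1 + 5 = 6)
1/(9919 + P(4*3 + k)) = 1/(9919 + 33) = 1/9952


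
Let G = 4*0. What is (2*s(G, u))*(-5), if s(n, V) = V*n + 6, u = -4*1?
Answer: -60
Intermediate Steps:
G = 0
u = -4
s(n, V) = 6 + V*n
(2*s(G, u))*(-5) = (2*(6 - 4*0))*(-5) = (2*(6 + 0))*(-5) = (2*6)*(-5) = 12*(-5) = -60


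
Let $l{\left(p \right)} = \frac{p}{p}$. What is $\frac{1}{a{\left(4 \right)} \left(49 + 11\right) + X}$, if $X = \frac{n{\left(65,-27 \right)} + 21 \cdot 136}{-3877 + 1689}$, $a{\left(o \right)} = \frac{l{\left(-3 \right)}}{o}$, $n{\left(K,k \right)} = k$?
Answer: $\frac{2188}{29991} \approx 0.072955$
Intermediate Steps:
$l{\left(p \right)} = 1$
$a{\left(o \right)} = \frac{1}{o}$ ($a{\left(o \right)} = 1 \frac{1}{o} = \frac{1}{o}$)
$X = - \frac{2829}{2188}$ ($X = \frac{-27 + 21 \cdot 136}{-3877 + 1689} = \frac{-27 + 2856}{-2188} = 2829 \left(- \frac{1}{2188}\right) = - \frac{2829}{2188} \approx -1.293$)
$\frac{1}{a{\left(4 \right)} \left(49 + 11\right) + X} = \frac{1}{\frac{49 + 11}{4} - \frac{2829}{2188}} = \frac{1}{\frac{1}{4} \cdot 60 - \frac{2829}{2188}} = \frac{1}{15 - \frac{2829}{2188}} = \frac{1}{\frac{29991}{2188}} = \frac{2188}{29991}$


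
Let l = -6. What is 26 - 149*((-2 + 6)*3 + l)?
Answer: -868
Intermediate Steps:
26 - 149*((-2 + 6)*3 + l) = 26 - 149*((-2 + 6)*3 - 6) = 26 - 149*(4*3 - 6) = 26 - 149*(12 - 6) = 26 - 149*6 = 26 - 894 = -868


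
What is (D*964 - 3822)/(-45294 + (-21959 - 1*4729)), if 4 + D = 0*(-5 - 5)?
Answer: 3839/35991 ≈ 0.10667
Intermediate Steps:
D = -4 (D = -4 + 0*(-5 - 5) = -4 + 0*(-10) = -4 + 0 = -4)
(D*964 - 3822)/(-45294 + (-21959 - 1*4729)) = (-4*964 - 3822)/(-45294 + (-21959 - 1*4729)) = (-3856 - 3822)/(-45294 + (-21959 - 4729)) = -7678/(-45294 - 26688) = -7678/(-71982) = -7678*(-1/71982) = 3839/35991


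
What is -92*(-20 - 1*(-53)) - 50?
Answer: -3086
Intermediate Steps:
-92*(-20 - 1*(-53)) - 50 = -92*(-20 + 53) - 50 = -92*33 - 50 = -3036 - 50 = -3086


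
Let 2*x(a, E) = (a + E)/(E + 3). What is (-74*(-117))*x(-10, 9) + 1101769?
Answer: 4405633/4 ≈ 1.1014e+6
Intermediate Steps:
x(a, E) = (E + a)/(2*(3 + E)) (x(a, E) = ((a + E)/(E + 3))/2 = ((E + a)/(3 + E))/2 = (E + a)/(2*(3 + E)))
(-74*(-117))*x(-10, 9) + 1101769 = (-74*(-117))*((9 - 10)/(2*(3 + 9))) + 1101769 = 8658*((½)*(-1)/12) + 1101769 = 8658*((½)*(1/12)*(-1)) + 1101769 = 8658*(-1/24) + 1101769 = -1443/4 + 1101769 = 4405633/4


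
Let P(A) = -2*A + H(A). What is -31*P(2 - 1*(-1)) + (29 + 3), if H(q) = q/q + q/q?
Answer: 156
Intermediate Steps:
H(q) = 2 (H(q) = 1 + 1 = 2)
P(A) = 2 - 2*A (P(A) = -2*A + 2 = 2 - 2*A)
-31*P(2 - 1*(-1)) + (29 + 3) = -31*(2 - 2*(2 - 1*(-1))) + (29 + 3) = -31*(2 - 2*(2 + 1)) + 32 = -31*(2 - 2*3) + 32 = -31*(2 - 6) + 32 = -31*(-4) + 32 = 124 + 32 = 156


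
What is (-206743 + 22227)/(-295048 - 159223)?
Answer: 184516/454271 ≈ 0.40618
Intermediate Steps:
(-206743 + 22227)/(-295048 - 159223) = -184516/(-454271) = -184516*(-1/454271) = 184516/454271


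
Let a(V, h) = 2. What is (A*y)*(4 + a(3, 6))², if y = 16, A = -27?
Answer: -15552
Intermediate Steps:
(A*y)*(4 + a(3, 6))² = (-27*16)*(4 + 2)² = -432*6² = -432*36 = -15552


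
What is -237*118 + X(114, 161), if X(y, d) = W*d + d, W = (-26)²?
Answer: 81031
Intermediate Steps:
W = 676
X(y, d) = 677*d (X(y, d) = 676*d + d = 677*d)
-237*118 + X(114, 161) = -237*118 + 677*161 = -27966 + 108997 = 81031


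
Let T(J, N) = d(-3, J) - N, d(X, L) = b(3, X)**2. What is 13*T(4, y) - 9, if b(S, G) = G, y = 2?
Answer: 82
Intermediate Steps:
d(X, L) = X**2
T(J, N) = 9 - N (T(J, N) = (-3)**2 - N = 9 - N)
13*T(4, y) - 9 = 13*(9 - 1*2) - 9 = 13*(9 - 2) - 9 = 13*7 - 9 = 91 - 9 = 82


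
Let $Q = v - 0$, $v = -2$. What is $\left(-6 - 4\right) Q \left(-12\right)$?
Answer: $-240$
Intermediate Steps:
$Q = -2$ ($Q = -2 - 0 = -2 + 0 = -2$)
$\left(-6 - 4\right) Q \left(-12\right) = \left(-6 - 4\right) \left(-2\right) \left(-12\right) = \left(-10\right) \left(-2\right) \left(-12\right) = 20 \left(-12\right) = -240$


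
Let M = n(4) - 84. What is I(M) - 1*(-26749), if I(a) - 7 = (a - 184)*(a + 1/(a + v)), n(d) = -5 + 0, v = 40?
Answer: 357410/7 ≈ 51059.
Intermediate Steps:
n(d) = -5
M = -89 (M = -5 - 84 = -89)
I(a) = 7 + (-184 + a)*(a + 1/(40 + a)) (I(a) = 7 + (a - 184)*(a + 1/(a + 40)) = 7 + (-184 + a)*(a + 1/(40 + a)))
I(M) - 1*(-26749) = (96 + (-89)³ - 7352*(-89) - 144*(-89)²)/(40 - 89) - 1*(-26749) = (96 - 704969 + 654328 - 144*7921)/(-49) + 26749 = -(96 - 704969 + 654328 - 1140624)/49 + 26749 = -1/49*(-1191169) + 26749 = 170167/7 + 26749 = 357410/7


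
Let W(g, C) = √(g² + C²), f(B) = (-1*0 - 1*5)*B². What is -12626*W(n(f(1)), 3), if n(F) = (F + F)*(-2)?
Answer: -12626*√409 ≈ -2.5535e+5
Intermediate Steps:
f(B) = -5*B² (f(B) = (0 - 5)*B² = -5*B²)
n(F) = -4*F (n(F) = (2*F)*(-2) = -4*F)
W(g, C) = √(C² + g²)
-12626*W(n(f(1)), 3) = -12626*√(3² + (-(-20)*1²)²) = -12626*√(9 + (-(-20))²) = -12626*√(9 + (-4*(-5))²) = -12626*√(9 + 20²) = -12626*√(9 + 400) = -12626*√409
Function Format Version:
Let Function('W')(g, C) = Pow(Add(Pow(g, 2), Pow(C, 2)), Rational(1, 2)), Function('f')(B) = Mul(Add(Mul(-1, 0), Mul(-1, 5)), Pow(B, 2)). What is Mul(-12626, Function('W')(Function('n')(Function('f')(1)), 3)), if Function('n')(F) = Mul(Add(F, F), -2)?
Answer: Mul(-12626, Pow(409, Rational(1, 2))) ≈ -2.5535e+5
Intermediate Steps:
Function('f')(B) = Mul(-5, Pow(B, 2)) (Function('f')(B) = Mul(Add(0, -5), Pow(B, 2)) = Mul(-5, Pow(B, 2)))
Function('n')(F) = Mul(-4, F) (Function('n')(F) = Mul(Mul(2, F), -2) = Mul(-4, F))
Function('W')(g, C) = Pow(Add(Pow(C, 2), Pow(g, 2)), Rational(1, 2))
Mul(-12626, Function('W')(Function('n')(Function('f')(1)), 3)) = Mul(-12626, Pow(Add(Pow(3, 2), Pow(Mul(-4, Mul(-5, Pow(1, 2))), 2)), Rational(1, 2))) = Mul(-12626, Pow(Add(9, Pow(Mul(-4, Mul(-5, 1)), 2)), Rational(1, 2))) = Mul(-12626, Pow(Add(9, Pow(Mul(-4, -5), 2)), Rational(1, 2))) = Mul(-12626, Pow(Add(9, Pow(20, 2)), Rational(1, 2))) = Mul(-12626, Pow(Add(9, 400), Rational(1, 2))) = Mul(-12626, Pow(409, Rational(1, 2)))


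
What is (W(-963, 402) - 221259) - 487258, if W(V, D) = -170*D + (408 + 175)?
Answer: -776274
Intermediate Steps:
W(V, D) = 583 - 170*D (W(V, D) = -170*D + 583 = 583 - 170*D)
(W(-963, 402) - 221259) - 487258 = ((583 - 170*402) - 221259) - 487258 = ((583 - 68340) - 221259) - 487258 = (-67757 - 221259) - 487258 = -289016 - 487258 = -776274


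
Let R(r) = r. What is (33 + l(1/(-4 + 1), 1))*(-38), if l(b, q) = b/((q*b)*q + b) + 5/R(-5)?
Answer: -1235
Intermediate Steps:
l(b, q) = -1 + b/(b + b*q**2) (l(b, q) = b/((q*b)*q + b) + 5/(-5) = b/((b*q)*q + b) + 5*(-1/5) = b/(b*q**2 + b) - 1 = b/(b + b*q**2) - 1 = -1 + b/(b + b*q**2))
(33 + l(1/(-4 + 1), 1))*(-38) = (33 - 1*1**2/(1 + 1**2))*(-38) = (33 - 1*1/(1 + 1))*(-38) = (33 - 1*1/2)*(-38) = (33 - 1*1*1/2)*(-38) = (33 - 1/2)*(-38) = (65/2)*(-38) = -1235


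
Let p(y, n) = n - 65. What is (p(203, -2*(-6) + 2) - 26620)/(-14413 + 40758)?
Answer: -26671/26345 ≈ -1.0124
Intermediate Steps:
p(y, n) = -65 + n
(p(203, -2*(-6) + 2) - 26620)/(-14413 + 40758) = ((-65 + (-2*(-6) + 2)) - 26620)/(-14413 + 40758) = ((-65 + (12 + 2)) - 26620)/26345 = ((-65 + 14) - 26620)*(1/26345) = (-51 - 26620)*(1/26345) = -26671*1/26345 = -26671/26345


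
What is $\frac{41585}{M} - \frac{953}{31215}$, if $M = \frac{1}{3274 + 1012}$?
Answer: $\frac{5563552770697}{31215} \approx 1.7823 \cdot 10^{8}$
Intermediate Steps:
$M = \frac{1}{4286} \approx 0.00023332$
$\frac{41585}{M} - \frac{953}{31215} = 41585 \frac{1}{\frac{1}{4286}} - \frac{953}{31215} = 41585 \cdot 4286 - \frac{953}{31215} = 178233310 - \frac{953}{31215} = \frac{5563552770697}{31215}$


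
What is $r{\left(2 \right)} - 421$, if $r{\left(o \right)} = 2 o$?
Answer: $-417$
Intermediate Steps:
$r{\left(2 \right)} - 421 = 2 \cdot 2 - 421 = 4 - 421 = -417$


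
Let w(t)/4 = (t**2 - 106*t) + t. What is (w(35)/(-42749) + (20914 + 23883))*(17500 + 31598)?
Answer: 13432067785542/6107 ≈ 2.1995e+9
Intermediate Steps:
w(t) = -420*t + 4*t**2 (w(t) = 4*((t**2 - 106*t) + t) = 4*(t**2 - 105*t) = -420*t + 4*t**2)
(w(35)/(-42749) + (20914 + 23883))*(17500 + 31598) = ((4*35*(-105 + 35))/(-42749) + (20914 + 23883))*(17500 + 31598) = ((4*35*(-70))*(-1/42749) + 44797)*49098 = (-9800*(-1/42749) + 44797)*49098 = (1400/6107 + 44797)*49098 = (273576679/6107)*49098 = 13432067785542/6107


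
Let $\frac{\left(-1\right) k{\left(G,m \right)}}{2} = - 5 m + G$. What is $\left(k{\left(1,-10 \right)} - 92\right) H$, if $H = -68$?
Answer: $13192$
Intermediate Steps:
$k{\left(G,m \right)} = - 2 G + 10 m$ ($k{\left(G,m \right)} = - 2 \left(- 5 m + G\right) = - 2 \left(G - 5 m\right) = - 2 G + 10 m$)
$\left(k{\left(1,-10 \right)} - 92\right) H = \left(\left(\left(-2\right) 1 + 10 \left(-10\right)\right) - 92\right) \left(-68\right) = \left(\left(-2 - 100\right) - 92\right) \left(-68\right) = \left(-102 - 92\right) \left(-68\right) = \left(-194\right) \left(-68\right) = 13192$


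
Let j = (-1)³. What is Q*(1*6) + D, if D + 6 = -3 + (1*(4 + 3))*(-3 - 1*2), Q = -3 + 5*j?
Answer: -92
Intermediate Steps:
j = -1
Q = -8 (Q = -3 + 5*(-1) = -3 - 5 = -8)
D = -44 (D = -6 + (-3 + (1*(4 + 3))*(-3 - 1*2)) = -6 + (-3 + (1*7)*(-3 - 2)) = -6 + (-3 + 7*(-5)) = -6 + (-3 - 35) = -6 - 38 = -44)
Q*(1*6) + D = -8*6 - 44 = -48 - 44 = -92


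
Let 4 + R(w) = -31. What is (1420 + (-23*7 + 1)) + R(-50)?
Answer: 1225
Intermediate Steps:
R(w) = -35 (R(w) = -4 - 31 = -35)
(1420 + (-23*7 + 1)) + R(-50) = (1420 + (-23*7 + 1)) - 35 = (1420 + (-161 + 1)) - 35 = (1420 - 160) - 35 = 1260 - 35 = 1225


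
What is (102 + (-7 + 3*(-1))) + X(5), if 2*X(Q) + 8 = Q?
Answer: 181/2 ≈ 90.500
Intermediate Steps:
X(Q) = -4 + Q/2
(102 + (-7 + 3*(-1))) + X(5) = (102 + (-7 + 3*(-1))) + (-4 + (1/2)*5) = (102 + (-7 - 3)) + (-4 + 5/2) = (102 - 10) - 3/2 = 92 - 3/2 = 181/2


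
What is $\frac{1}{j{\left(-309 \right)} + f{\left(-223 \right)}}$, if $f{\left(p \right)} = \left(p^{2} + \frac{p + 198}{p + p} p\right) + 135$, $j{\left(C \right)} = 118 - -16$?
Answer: $\frac{2}{99971} \approx 2.0006 \cdot 10^{-5}$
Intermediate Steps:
$j{\left(C \right)} = 134$ ($j{\left(C \right)} = 118 + 16 = 134$)
$f{\left(p \right)} = 234 + p^{2} + \frac{p}{2}$ ($f{\left(p \right)} = \left(p^{2} + \frac{198 + p}{2 p} p\right) + 135 = \left(p^{2} + \left(99 + \frac{p}{2}\right)\right) + 135 = \left(99 + p^{2} + \frac{p}{2}\right) + 135 = 234 + p^{2} + \frac{p}{2}$)
$\frac{1}{j{\left(-309 \right)} + f{\left(-223 \right)}} = \frac{1}{134 + \left(234 + \left(-223\right)^{2} + \frac{1}{2} \left(-223\right)\right)} = \frac{1}{134 + \left(234 + 49729 - \frac{223}{2}\right)} = \frac{1}{134 + \frac{99703}{2}} = \frac{1}{\frac{99971}{2}} = \frac{2}{99971}$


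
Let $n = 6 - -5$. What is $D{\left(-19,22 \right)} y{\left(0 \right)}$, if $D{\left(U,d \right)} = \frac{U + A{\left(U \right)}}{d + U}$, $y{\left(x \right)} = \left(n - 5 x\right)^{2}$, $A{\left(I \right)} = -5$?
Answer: $-968$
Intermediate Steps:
$n = 11$ ($n = 6 + 5 = 11$)
$y{\left(x \right)} = \left(11 - 5 x\right)^{2}$
$D{\left(U,d \right)} = \frac{-5 + U}{U + d}$ ($D{\left(U,d \right)} = \frac{U - 5}{d + U} = \frac{-5 + U}{U + d}$)
$D{\left(-19,22 \right)} y{\left(0 \right)} = \frac{-5 - 19}{-19 + 22} \left(-11 + 5 \cdot 0\right)^{2} = \frac{1}{3} \left(-24\right) \left(-11 + 0\right)^{2} = \frac{1}{3} \left(-24\right) \left(-11\right)^{2} = \left(-8\right) 121 = -968$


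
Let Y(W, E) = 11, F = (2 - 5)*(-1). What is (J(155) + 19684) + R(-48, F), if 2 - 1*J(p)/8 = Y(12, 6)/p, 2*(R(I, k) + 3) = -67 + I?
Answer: 6088069/310 ≈ 19639.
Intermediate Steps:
F = 3 (F = -3*(-1) = 3)
R(I, k) = -73/2 + I/2 (R(I, k) = -3 + (-67 + I)/2 = -3 + (-67/2 + I/2) = -73/2 + I/2)
J(p) = 16 - 88/p
(J(155) + 19684) + R(-48, F) = ((16 - 88/155) + 19684) + (-73/2 + (½)*(-48)) = ((16 - 88*1/155) + 19684) + (-73/2 - 24) = ((16 - 88/155) + 19684) - 121/2 = (2392/155 + 19684) - 121/2 = 3053412/155 - 121/2 = 6088069/310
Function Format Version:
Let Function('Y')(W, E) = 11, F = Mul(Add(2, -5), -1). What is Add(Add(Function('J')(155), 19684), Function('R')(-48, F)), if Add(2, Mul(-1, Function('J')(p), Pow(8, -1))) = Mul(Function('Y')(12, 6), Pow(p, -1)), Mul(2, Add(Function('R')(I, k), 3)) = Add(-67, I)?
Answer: Rational(6088069, 310) ≈ 19639.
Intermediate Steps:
F = 3 (F = Mul(-3, -1) = 3)
Function('R')(I, k) = Add(Rational(-73, 2), Mul(Rational(1, 2), I)) (Function('R')(I, k) = Add(-3, Mul(Rational(1, 2), Add(-67, I))) = Add(-3, Add(Rational(-67, 2), Mul(Rational(1, 2), I))) = Add(Rational(-73, 2), Mul(Rational(1, 2), I)))
Function('J')(p) = Add(16, Mul(-88, Pow(p, -1))) (Function('J')(p) = Add(16, Mul(-8, Mul(11, Pow(p, -1)))) = Add(16, Mul(-88, Pow(p, -1))))
Add(Add(Function('J')(155), 19684), Function('R')(-48, F)) = Add(Add(Add(16, Mul(-88, Pow(155, -1))), 19684), Add(Rational(-73, 2), Mul(Rational(1, 2), -48))) = Add(Add(Add(16, Mul(-88, Rational(1, 155))), 19684), Add(Rational(-73, 2), -24)) = Add(Add(Add(16, Rational(-88, 155)), 19684), Rational(-121, 2)) = Add(Add(Rational(2392, 155), 19684), Rational(-121, 2)) = Add(Rational(3053412, 155), Rational(-121, 2)) = Rational(6088069, 310)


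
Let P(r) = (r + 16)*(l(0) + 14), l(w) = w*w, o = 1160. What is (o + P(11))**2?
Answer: 2365444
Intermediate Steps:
l(w) = w**2
P(r) = 224 + 14*r (P(r) = (r + 16)*(0**2 + 14) = (16 + r)*(0 + 14) = (16 + r)*14 = 224 + 14*r)
(o + P(11))**2 = (1160 + (224 + 14*11))**2 = (1160 + (224 + 154))**2 = (1160 + 378)**2 = 1538**2 = 2365444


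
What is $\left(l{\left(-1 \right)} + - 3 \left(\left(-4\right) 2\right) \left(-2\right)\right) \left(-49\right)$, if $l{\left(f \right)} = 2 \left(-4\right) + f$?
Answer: $2793$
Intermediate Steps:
$l{\left(f \right)} = -8 + f$
$\left(l{\left(-1 \right)} + - 3 \left(\left(-4\right) 2\right) \left(-2\right)\right) \left(-49\right) = \left(\left(-8 - 1\right) + - 3 \left(\left(-4\right) 2\right) \left(-2\right)\right) \left(-49\right) = \left(-9 + \left(-3\right) \left(-8\right) \left(-2\right)\right) \left(-49\right) = \left(-9 + 24 \left(-2\right)\right) \left(-49\right) = \left(-9 - 48\right) \left(-49\right) = \left(-57\right) \left(-49\right) = 2793$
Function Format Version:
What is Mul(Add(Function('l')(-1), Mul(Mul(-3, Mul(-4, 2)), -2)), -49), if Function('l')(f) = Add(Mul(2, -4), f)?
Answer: 2793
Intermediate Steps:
Function('l')(f) = Add(-8, f)
Mul(Add(Function('l')(-1), Mul(Mul(-3, Mul(-4, 2)), -2)), -49) = Mul(Add(Add(-8, -1), Mul(Mul(-3, Mul(-4, 2)), -2)), -49) = Mul(Add(-9, Mul(Mul(-3, -8), -2)), -49) = Mul(Add(-9, Mul(24, -2)), -49) = Mul(Add(-9, -48), -49) = Mul(-57, -49) = 2793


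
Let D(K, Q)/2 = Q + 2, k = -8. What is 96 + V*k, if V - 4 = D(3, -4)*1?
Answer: 96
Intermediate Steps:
D(K, Q) = 4 + 2*Q (D(K, Q) = 2*(Q + 2) = 2*(2 + Q) = 4 + 2*Q)
V = 0 (V = 4 + (4 + 2*(-4))*1 = 4 + (4 - 8)*1 = 4 - 4*1 = 4 - 4 = 0)
96 + V*k = 96 + 0*(-8) = 96 + 0 = 96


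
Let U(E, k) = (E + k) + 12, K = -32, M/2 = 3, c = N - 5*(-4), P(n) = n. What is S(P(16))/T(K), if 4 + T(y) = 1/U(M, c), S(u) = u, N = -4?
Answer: -544/135 ≈ -4.0296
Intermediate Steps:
c = 16 (c = -4 - 5*(-4) = -4 + 20 = 16)
M = 6 (M = 2*3 = 6)
U(E, k) = 12 + E + k
T(y) = -135/34 (T(y) = -4 + 1/(12 + 6 + 16) = -4 + 1/34 = -135/34)
S(P(16))/T(K) = 16/(-135/34) = 16*(-34/135) = -544/135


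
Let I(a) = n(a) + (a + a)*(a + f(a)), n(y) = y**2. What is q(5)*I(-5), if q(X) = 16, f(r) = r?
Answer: 2000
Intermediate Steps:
I(a) = 5*a**2 (I(a) = a**2 + (a + a)*(a + a) = a**2 + (2*a)*(2*a) = a**2 + 4*a**2 = 5*a**2)
q(5)*I(-5) = 16*(5*(-5)**2) = 16*(5*25) = 16*125 = 2000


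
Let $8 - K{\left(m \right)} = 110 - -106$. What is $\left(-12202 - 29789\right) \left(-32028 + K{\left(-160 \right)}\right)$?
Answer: $1353621876$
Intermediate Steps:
$K{\left(m \right)} = -208$ ($K{\left(m \right)} = 8 - \left(110 - -106\right) = 8 - \left(110 + 106\right) = 8 - 216 = -208$)
$\left(-12202 - 29789\right) \left(-32028 + K{\left(-160 \right)}\right) = \left(-12202 - 29789\right) \left(-32028 - 208\right) = \left(-41991\right) \left(-32236\right) = 1353621876$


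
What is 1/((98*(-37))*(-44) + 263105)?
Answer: 1/422649 ≈ 2.3660e-6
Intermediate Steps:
1/((98*(-37))*(-44) + 263105) = 1/(-3626*(-44) + 263105) = 1/(159544 + 263105) = 1/422649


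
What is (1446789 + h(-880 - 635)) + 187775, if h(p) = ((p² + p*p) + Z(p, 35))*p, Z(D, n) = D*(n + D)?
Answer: -10349830186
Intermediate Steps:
Z(D, n) = D*(D + n)
h(p) = p*(2*p² + p*(35 + p)) (h(p) = ((p² + p*p) + p*(p + 35))*p = ((p² + p²) + p*(35 + p))*p = (2*p² + p*(35 + p))*p = p*(2*p² + p*(35 + p)))
(1446789 + h(-880 - 635)) + 187775 = (1446789 + (-880 - 635)²*(35 + 3*(-880 - 635))) + 187775 = (1446789 + (-1515)²*(35 + 3*(-1515))) + 187775 = (1446789 + 2295225*(35 - 4545)) + 187775 = (1446789 + 2295225*(-4510)) + 187775 = (1446789 - 10351464750) + 187775 = -10350017961 + 187775 = -10349830186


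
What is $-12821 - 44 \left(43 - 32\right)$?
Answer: $-13305$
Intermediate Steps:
$-12821 - 44 \left(43 - 32\right) = -12821 - 44 \cdot 11 = -12821 - 484 = -13305$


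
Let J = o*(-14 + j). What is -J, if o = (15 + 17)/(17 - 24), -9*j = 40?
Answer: -5312/63 ≈ -84.318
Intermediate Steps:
j = -40/9 (j = -1/9*40 = -40/9 ≈ -4.4444)
o = -32/7 (o = 32/(-7) = 32*(-1/7) = -32/7 ≈ -4.5714)
J = 5312/63 (J = -32*(-14 - 40/9)/7 = -32/7*(-166/9) = 5312/63 ≈ 84.318)
-J = -1*5312/63 = -5312/63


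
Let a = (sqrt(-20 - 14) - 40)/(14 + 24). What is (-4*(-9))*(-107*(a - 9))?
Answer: 735732/19 - 1926*I*sqrt(34)/19 ≈ 38723.0 - 591.07*I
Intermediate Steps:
a = -20/19 + I*sqrt(34)/38 (a = (sqrt(-34) - 40)/38 = (I*sqrt(34) - 40)*(1/38) = (-40 + I*sqrt(34))*(1/38) = -20/19 + I*sqrt(34)/38 ≈ -1.0526 + 0.15345*I)
(-4*(-9))*(-107*(a - 9)) = (-4*(-9))*(-107*((-20/19 + I*sqrt(34)/38) - 9)) = 36*(-107*(-191/19 + I*sqrt(34)/38)) = 36*(20437/19 - 107*I*sqrt(34)/38) = 735732/19 - 1926*I*sqrt(34)/19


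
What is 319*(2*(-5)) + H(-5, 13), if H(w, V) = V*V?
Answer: -3021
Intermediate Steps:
H(w, V) = V**2
319*(2*(-5)) + H(-5, 13) = 319*(2*(-5)) + 13**2 = 319*(-10) + 169 = -3190 + 169 = -3021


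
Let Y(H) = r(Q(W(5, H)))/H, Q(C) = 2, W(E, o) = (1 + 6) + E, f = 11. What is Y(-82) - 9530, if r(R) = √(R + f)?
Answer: -9530 - √13/82 ≈ -9530.0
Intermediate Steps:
W(E, o) = 7 + E
r(R) = √(11 + R) (r(R) = √(R + 11) = √(11 + R))
Y(H) = √13/H (Y(H) = √(11 + 2)/H = √13/H)
Y(-82) - 9530 = √13/(-82) - 9530 = √13*(-1/82) - 9530 = -√13/82 - 9530 = -9530 - √13/82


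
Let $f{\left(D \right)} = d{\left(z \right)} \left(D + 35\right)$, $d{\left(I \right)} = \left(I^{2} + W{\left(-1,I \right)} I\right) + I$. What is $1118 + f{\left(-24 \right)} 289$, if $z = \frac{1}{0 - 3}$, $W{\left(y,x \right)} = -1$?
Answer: $\frac{13241}{9} \approx 1471.2$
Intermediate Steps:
$z = - \frac{1}{3}$ ($z = \frac{1}{-3} = - \frac{1}{3} \approx -0.33333$)
$d{\left(I \right)} = I^{2}$ ($d{\left(I \right)} = \left(I^{2} - I\right) + I = I^{2}$)
$f{\left(D \right)} = \frac{35}{9} + \frac{D}{9}$ ($f{\left(D \right)} = \left(- \frac{1}{3}\right)^{2} \left(D + 35\right) = \frac{35 + D}{9} = \frac{35}{9} + \frac{D}{9}$)
$1118 + f{\left(-24 \right)} 289 = 1118 + \left(\frac{35}{9} + \frac{1}{9} \left(-24\right)\right) 289 = 1118 + \left(\frac{35}{9} - \frac{8}{3}\right) 289 = 1118 + \frac{11}{9} \cdot 289 = 1118 + \frac{3179}{9} = \frac{13241}{9}$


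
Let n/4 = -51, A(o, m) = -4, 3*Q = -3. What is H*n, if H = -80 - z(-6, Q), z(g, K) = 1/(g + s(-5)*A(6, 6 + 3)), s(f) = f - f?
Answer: 16286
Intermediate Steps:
Q = -1 (Q = (⅓)*(-3) = -1)
n = -204 (n = 4*(-51) = -204)
s(f) = 0
z(g, K) = 1/g (z(g, K) = 1/(g + 0*(-4)) = 1/(g + 0) = 1/g)
H = -479/6 (H = -80 - 1/(-6) = -80 - 1*(-⅙) = -80 + ⅙ = -479/6 ≈ -79.833)
H*n = -479/6*(-204) = 16286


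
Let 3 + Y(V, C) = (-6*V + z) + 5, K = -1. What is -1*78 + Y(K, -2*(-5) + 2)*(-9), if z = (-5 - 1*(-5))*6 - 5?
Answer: -105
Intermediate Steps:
z = -5 (z = (-5 + 5)*6 - 5 = 0*6 - 5 = 0 - 5 = -5)
Y(V, C) = -3 - 6*V (Y(V, C) = -3 + ((-6*V - 5) + 5) = -3 + ((-5 - 6*V) + 5) = -3 - 6*V)
-1*78 + Y(K, -2*(-5) + 2)*(-9) = -1*78 + (-3 - 6*(-1))*(-9) = -78 + (-3 + 6)*(-9) = -78 + 3*(-9) = -78 - 27 = -105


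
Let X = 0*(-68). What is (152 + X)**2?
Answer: 23104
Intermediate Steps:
X = 0
(152 + X)**2 = (152 + 0)**2 = 152**2 = 23104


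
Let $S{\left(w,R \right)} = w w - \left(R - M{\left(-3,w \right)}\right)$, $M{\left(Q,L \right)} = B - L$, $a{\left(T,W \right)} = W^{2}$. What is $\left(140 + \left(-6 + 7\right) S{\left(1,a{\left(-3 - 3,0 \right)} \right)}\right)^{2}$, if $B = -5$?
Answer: $18225$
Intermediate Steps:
$M{\left(Q,L \right)} = -5 - L$
$S{\left(w,R \right)} = -5 + w^{2} - R - w$ ($S{\left(w,R \right)} = w w - \left(5 + R + w\right) = w^{2} - \left(5 + R + w\right) = -5 + w^{2} - R - w$)
$\left(140 + \left(-6 + 7\right) S{\left(1,a{\left(-3 - 3,0 \right)} \right)}\right)^{2} = \left(140 + \left(-6 + 7\right) \left(-5 + 1^{2} - 0^{2} - 1\right)\right)^{2} = \left(140 + 1 \left(-5 + 1 - 0 - 1\right)\right)^{2} = \left(140 + 1 \left(-5 + 1 + 0 - 1\right)\right)^{2} = \left(140 + 1 \left(-5\right)\right)^{2} = \left(140 - 5\right)^{2} = 135^{2} = 18225$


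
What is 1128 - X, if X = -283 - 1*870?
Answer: 2281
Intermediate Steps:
X = -1153 (X = -283 - 870 = -1153)
1128 - X = 1128 - 1*(-1153) = 1128 + 1153 = 2281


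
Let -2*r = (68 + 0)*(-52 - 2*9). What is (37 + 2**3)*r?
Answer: 107100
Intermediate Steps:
r = 2380 (r = -(68 + 0)*(-52 - 2*9)/2 = -34*(-52 - 18) = -34*(-70) = -1/2*(-4760) = 2380)
(37 + 2**3)*r = (37 + 2**3)*2380 = (37 + 8)*2380 = 45*2380 = 107100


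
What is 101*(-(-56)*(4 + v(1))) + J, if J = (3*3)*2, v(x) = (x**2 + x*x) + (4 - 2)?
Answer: 45266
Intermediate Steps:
v(x) = 2 + 2*x**2 (v(x) = (x**2 + x**2) + 2 = 2*x**2 + 2 = 2 + 2*x**2)
J = 18 (J = 9*2 = 18)
101*(-(-56)*(4 + v(1))) + J = 101*(-(-56)*(4 + (2 + 2*1**2))) + 18 = 101*(-(-56)*(4 + (2 + 2*1))) + 18 = 101*(-(-56)*(4 + (2 + 2))) + 18 = 101*(-(-56)*(4 + 4)) + 18 = 101*(-(-56)*8) + 18 = 101*(-28*(-16)) + 18 = 101*448 + 18 = 45248 + 18 = 45266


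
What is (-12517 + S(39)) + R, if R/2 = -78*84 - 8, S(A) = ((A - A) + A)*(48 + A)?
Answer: -22244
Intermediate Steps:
S(A) = A*(48 + A) (S(A) = (0 + A)*(48 + A) = A*(48 + A))
R = -13120 (R = 2*(-78*84 - 8) = 2*(-6552 - 8) = 2*(-6560) = -13120)
(-12517 + S(39)) + R = (-12517 + 39*(48 + 39)) - 13120 = (-12517 + 39*87) - 13120 = (-12517 + 3393) - 13120 = -9124 - 13120 = -22244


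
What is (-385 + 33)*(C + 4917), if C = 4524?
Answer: -3323232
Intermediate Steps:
(-385 + 33)*(C + 4917) = (-385 + 33)*(4524 + 4917) = -352*9441 = -3323232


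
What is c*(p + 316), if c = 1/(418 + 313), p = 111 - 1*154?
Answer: 273/731 ≈ 0.37346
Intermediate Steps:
p = -43 (p = 111 - 154 = -43)
c = 1/731 ≈ 0.0013680
c*(p + 316) = (-43 + 316)/731 = (1/731)*273 = 273/731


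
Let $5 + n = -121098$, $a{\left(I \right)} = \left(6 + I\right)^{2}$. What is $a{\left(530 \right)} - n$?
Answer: $408399$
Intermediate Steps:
$n = -121103$ ($n = -5 - 121098 = -121103$)
$a{\left(530 \right)} - n = \left(6 + 530\right)^{2} - -121103 = 536^{2} + 121103 = 287296 + 121103 = 408399$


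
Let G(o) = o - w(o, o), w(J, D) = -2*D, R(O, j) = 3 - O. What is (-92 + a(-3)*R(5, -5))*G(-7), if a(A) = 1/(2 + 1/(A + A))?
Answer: 21504/11 ≈ 1954.9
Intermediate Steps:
a(A) = 1/(2 + 1/(2*A))
G(o) = 3*o (G(o) = o - (-2)*o = o + 2*o = 3*o)
(-92 + a(-3)*R(5, -5))*G(-7) = (-92 + (2*(-3)/(1 + 4*(-3)))*(3 - 1*5))*(3*(-7)) = (-92 + (2*(-3)/(1 - 12))*(3 - 5))*(-21) = (-92 + (2*(-3)/(-11))*(-2))*(-21) = (-92 + (2*(-3)*(-1/11))*(-2))*(-21) = (-92 + (6/11)*(-2))*(-21) = (-92 - 12/11)*(-21) = -1024/11*(-21) = 21504/11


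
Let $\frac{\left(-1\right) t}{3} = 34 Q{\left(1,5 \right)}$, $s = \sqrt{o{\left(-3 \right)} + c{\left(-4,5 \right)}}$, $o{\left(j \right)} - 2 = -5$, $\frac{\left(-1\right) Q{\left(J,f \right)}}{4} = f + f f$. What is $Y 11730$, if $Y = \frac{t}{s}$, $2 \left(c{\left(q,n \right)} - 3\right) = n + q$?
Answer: $143575200 \sqrt{2} \approx 2.0305 \cdot 10^{8}$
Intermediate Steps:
$Q{\left(J,f \right)} = - 4 f - 4 f^{2}$ ($Q{\left(J,f \right)} = - 4 \left(f + f f\right) = - 4 \left(f + f^{2}\right) = - 4 f - 4 f^{2}$)
$c{\left(q,n \right)} = 3 + \frac{n}{2} + \frac{q}{2}$ ($c{\left(q,n \right)} = 3 + \frac{n + q}{2} = 3 + \left(\frac{n}{2} + \frac{q}{2}\right) = 3 + \frac{n}{2} + \frac{q}{2}$)
$o{\left(j \right)} = -3$ ($o{\left(j \right)} = 2 - 5 = -3$)
$s = \frac{\sqrt{2}}{2}$ ($s = \sqrt{-3 + \left(3 + \frac{1}{2} \cdot 5 + \frac{1}{2} \left(-4\right)\right)} = \sqrt{-3 + \left(3 + \frac{5}{2} - 2\right)} = \sqrt{-3 + \frac{7}{2}} = \sqrt{\frac{1}{2}} = \frac{\sqrt{2}}{2} \approx 0.70711$)
$t = 12240$ ($t = - 3 \cdot 34 \left(\left(-4\right) 5 \left(1 + 5\right)\right) = - 3 \cdot 34 \left(\left(-4\right) 5 \cdot 6\right) = - 3 \cdot 34 \left(-120\right) = \left(-3\right) \left(-4080\right) = 12240$)
$Y = 12240 \sqrt{2}$ ($Y = \frac{12240}{\frac{1}{2} \sqrt{2}} = 12240 \sqrt{2} \approx 17310.0$)
$Y 11730 = 12240 \sqrt{2} \cdot 11730 = 143575200 \sqrt{2}$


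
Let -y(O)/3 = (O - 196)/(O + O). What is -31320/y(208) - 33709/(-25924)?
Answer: 9382447789/25924 ≈ 3.6192e+5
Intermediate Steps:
y(O) = -3*(-196 + O)/(2*O) (y(O) = -3*(O - 196)/(O + O) = -3*(-196 + O)/(2*O))
-31320/y(208) - 33709/(-25924) = -31320/(-3/2 + 294/208) - 33709/(-25924) = -31320/(-3/2 + 294*(1/208)) - 33709*(-1/25924) = -31320/(-3/2 + 147/104) + 33709/25924 = -31320/(-9/104) + 33709/25924 = -31320*(-104/9) + 33709/25924 = 361920 + 33709/25924 = 9382447789/25924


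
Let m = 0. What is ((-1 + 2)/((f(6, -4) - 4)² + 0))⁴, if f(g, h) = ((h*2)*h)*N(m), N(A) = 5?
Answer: 1/350749278894882816 ≈ 2.8510e-18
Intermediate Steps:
f(g, h) = 10*h² (f(g, h) = ((h*2)*h)*5 = ((2*h)*h)*5 = (2*h²)*5 = 10*h²)
((-1 + 2)/((f(6, -4) - 4)² + 0))⁴ = ((-1 + 2)/((10*(-4)² - 4)² + 0))⁴ = (1/((10*16 - 4)² + 0))⁴ = (1/((160 - 4)² + 0))⁴ = (1/(156² + 0))⁴ = (1/(24336 + 0))⁴ = (1/24336)⁴ = 1/350749278894882816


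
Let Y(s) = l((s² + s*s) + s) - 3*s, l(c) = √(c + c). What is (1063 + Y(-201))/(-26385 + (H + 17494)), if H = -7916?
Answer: -34/343 - √161202/16807 ≈ -0.12301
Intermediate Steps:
l(c) = √2*√c (l(c) = √(2*c) = √2*√c)
Y(s) = -3*s + √2*√(s + 2*s²) (Y(s) = √2*√((s² + s*s) + s) - 3*s = √2*√((s² + s²) + s) - 3*s = √2*√(2*s² + s) - 3*s = √2*√(s + 2*s²) - 3*s = -3*s + √2*√(s + 2*s²))
(1063 + Y(-201))/(-26385 + (H + 17494)) = (1063 + (-3*(-201) + √2*√(-201*(1 + 2*(-201)))))/(-26385 + (-7916 + 17494)) = (1063 + (603 + √2*√(-201*(1 - 402))))/(-26385 + 9578) = (1063 + (603 + √2*√(-201*(-401))))/(-16807) = (1063 + (603 + √2*√80601))*(-1/16807) = (1063 + (603 + √161202))*(-1/16807) = (1666 + √161202)*(-1/16807) = -34/343 - √161202/16807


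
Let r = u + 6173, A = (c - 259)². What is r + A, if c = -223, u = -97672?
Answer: 140825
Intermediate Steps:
A = 232324 (A = (-223 - 259)² = (-482)² = 232324)
r = -91499 (r = -97672 + 6173 = -91499)
r + A = -91499 + 232324 = 140825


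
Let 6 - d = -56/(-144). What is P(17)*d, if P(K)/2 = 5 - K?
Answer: -404/3 ≈ -134.67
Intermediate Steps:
P(K) = 10 - 2*K (P(K) = 2*(5 - K) = 10 - 2*K)
d = 101/18 (d = 6 - (-56)/(-144) = 6 - (-56)*(-1)/144 = 6 - 1*7/18 = 6 - 7/18 = 101/18 ≈ 5.6111)
P(17)*d = (10 - 2*17)*(101/18) = (10 - 34)*(101/18) = -24*101/18 = -404/3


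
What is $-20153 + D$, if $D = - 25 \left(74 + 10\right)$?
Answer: $-22253$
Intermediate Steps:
$D = -2100$ ($D = \left(-25\right) 84 = -2100$)
$-20153 + D = -20153 - 2100 = -22253$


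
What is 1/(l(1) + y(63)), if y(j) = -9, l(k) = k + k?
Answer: -1/7 ≈ -0.14286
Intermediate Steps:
l(k) = 2*k
1/(l(1) + y(63)) = 1/(2*1 - 9) = 1/(2 - 9) = 1/(-7) = -1/7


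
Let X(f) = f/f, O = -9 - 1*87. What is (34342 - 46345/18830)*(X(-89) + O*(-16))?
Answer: 198768994511/3766 ≈ 5.2780e+7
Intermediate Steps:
O = -96 (O = -9 - 87 = -96)
X(f) = 1
(34342 - 46345/18830)*(X(-89) + O*(-16)) = (34342 - 46345/18830)*(1 - 96*(-16)) = (34342 - 46345*1/18830)*(1 + 1536) = (34342 - 9269/3766)*1537 = (129322703/3766)*1537 = 198768994511/3766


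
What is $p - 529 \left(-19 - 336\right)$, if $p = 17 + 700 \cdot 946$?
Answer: $850012$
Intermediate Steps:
$p = 662217$ ($p = 17 + 662200 = 662217$)
$p - 529 \left(-19 - 336\right) = 662217 - 529 \left(-19 - 336\right) = 662217 - -187795 = 662217 + 187795 = 850012$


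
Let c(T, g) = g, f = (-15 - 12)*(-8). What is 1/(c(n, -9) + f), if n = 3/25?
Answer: 1/207 ≈ 0.0048309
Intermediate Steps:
n = 3/25 (n = 3*(1/25) = 3/25 ≈ 0.12000)
f = 216 (f = -27*(-8) = 216)
1/(c(n, -9) + f) = 1/(-9 + 216) = 1/207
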